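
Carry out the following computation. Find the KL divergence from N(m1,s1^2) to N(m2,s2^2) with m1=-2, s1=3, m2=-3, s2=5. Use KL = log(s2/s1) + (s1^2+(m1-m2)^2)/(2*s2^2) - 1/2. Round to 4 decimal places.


KL divergence between normal distributions:
KL = log(s2/s1) + (s1^2 + (m1-m2)^2)/(2*s2^2) - 1/2.
log(5/3) = 0.510826.
(3^2 + (-2--3)^2)/(2*5^2) = (9 + 1)/50 = 0.2.
KL = 0.510826 + 0.2 - 0.5 = 0.2108

0.2108


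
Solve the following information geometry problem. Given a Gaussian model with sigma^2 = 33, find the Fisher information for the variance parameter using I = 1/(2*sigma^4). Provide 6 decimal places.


Fisher information for variance: I(sigma^2) = 1/(2*sigma^4).
sigma^2 = 33, so sigma^4 = 1089.
I = 1/(2*1089) = 1/2178 = 0.000459

0.000459


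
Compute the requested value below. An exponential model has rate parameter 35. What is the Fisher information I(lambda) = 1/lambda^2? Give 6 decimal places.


Fisher information for exponential: I(lambda) = 1/lambda^2.
lambda = 35, lambda^2 = 1225.
I = 1/1225 = 0.000816

0.000816


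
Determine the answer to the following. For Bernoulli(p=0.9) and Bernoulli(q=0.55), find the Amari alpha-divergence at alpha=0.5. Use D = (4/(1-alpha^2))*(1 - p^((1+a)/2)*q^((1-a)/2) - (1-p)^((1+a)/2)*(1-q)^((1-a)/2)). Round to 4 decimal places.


Amari alpha-divergence:
D = (4/(1-alpha^2))*(1 - p^((1+a)/2)*q^((1-a)/2) - (1-p)^((1+a)/2)*(1-q)^((1-a)/2)).
alpha = 0.5, p = 0.9, q = 0.55.
e1 = (1+alpha)/2 = 0.75, e2 = (1-alpha)/2 = 0.25.
t1 = p^e1 * q^e2 = 0.9^0.75 * 0.55^0.25 = 0.795743.
t2 = (1-p)^e1 * (1-q)^e2 = 0.1^0.75 * 0.45^0.25 = 0.145648.
4/(1-alpha^2) = 5.333333.
D = 5.333333*(1 - 0.795743 - 0.145648) = 0.3126

0.3126


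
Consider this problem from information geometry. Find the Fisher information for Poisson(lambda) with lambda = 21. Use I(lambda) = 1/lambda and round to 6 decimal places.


Fisher information for Poisson: I(lambda) = 1/lambda.
lambda = 21.
I(lambda) = 1/21 = 0.047619

0.047619


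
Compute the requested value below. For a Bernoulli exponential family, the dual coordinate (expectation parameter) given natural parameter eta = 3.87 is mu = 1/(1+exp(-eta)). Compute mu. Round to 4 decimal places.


Dual coordinate (expectation parameter) for Bernoulli:
mu = 1/(1+exp(-eta)).
eta = 3.87.
exp(-eta) = exp(-3.87) = 0.020858.
mu = 1/(1+0.020858) = 0.9796

0.9796


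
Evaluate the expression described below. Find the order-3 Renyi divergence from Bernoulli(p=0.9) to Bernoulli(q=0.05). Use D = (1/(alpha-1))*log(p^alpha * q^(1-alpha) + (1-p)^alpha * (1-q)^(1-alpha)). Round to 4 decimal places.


Renyi divergence of order alpha between Bernoulli distributions:
D = (1/(alpha-1))*log(p^alpha * q^(1-alpha) + (1-p)^alpha * (1-q)^(1-alpha)).
alpha = 3, p = 0.9, q = 0.05.
p^alpha * q^(1-alpha) = 0.9^3 * 0.05^-2 = 291.6.
(1-p)^alpha * (1-q)^(1-alpha) = 0.1^3 * 0.95^-2 = 0.001108.
sum = 291.6 + 0.001108 = 291.601108.
D = (1/2)*log(291.601108) = 2.8377

2.8377


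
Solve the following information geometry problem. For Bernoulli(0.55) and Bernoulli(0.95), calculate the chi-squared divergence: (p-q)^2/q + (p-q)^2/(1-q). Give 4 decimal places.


Chi-squared divergence between Bernoulli distributions:
chi^2 = (p-q)^2/q + (p-q)^2/(1-q).
p = 0.55, q = 0.95, p-q = -0.4.
(p-q)^2 = 0.16.
term1 = 0.16/0.95 = 0.168421.
term2 = 0.16/0.05 = 3.2.
chi^2 = 0.168421 + 3.2 = 3.3684

3.3684


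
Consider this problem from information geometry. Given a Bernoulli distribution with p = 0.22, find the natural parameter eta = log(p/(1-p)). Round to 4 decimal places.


Natural parameter for Bernoulli: eta = log(p/(1-p)).
p = 0.22, 1-p = 0.78.
p/(1-p) = 0.282051.
eta = log(0.282051) = -1.2657

-1.2657


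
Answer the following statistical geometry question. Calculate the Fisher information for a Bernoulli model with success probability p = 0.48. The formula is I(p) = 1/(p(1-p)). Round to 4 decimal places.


For Bernoulli(p), Fisher information is I(p) = 1/(p*(1-p)).
p = 0.48, 1-p = 0.52.
p*(1-p) = 0.2496.
I(p) = 1/0.2496 = 4.0064

4.0064


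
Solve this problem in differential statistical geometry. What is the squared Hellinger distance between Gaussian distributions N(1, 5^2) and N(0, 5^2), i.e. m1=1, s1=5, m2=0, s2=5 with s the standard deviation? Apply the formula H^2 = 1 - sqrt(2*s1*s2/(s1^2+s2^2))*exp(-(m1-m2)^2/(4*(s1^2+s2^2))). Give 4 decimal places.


Squared Hellinger distance for Gaussians:
H^2 = 1 - sqrt(2*s1*s2/(s1^2+s2^2)) * exp(-(m1-m2)^2/(4*(s1^2+s2^2))).
s1^2 = 25, s2^2 = 25, s1^2+s2^2 = 50.
sqrt(2*5*5/(50)) = 1.0.
(m1-m2)^2 = (1)^2 = 1.
exp(-1/(4*50)) = exp(-0.005) = 0.995012.
H^2 = 1 - 1.0*0.995012 = 0.0050

0.0050


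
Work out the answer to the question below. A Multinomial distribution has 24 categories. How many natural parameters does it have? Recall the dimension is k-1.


Exponential family dimension calculation:
For Multinomial with k=24 categories, dim = k-1 = 23.

23


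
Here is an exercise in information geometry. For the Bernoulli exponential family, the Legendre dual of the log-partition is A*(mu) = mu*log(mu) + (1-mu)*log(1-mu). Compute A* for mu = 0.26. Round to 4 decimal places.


Legendre transform for Bernoulli:
A*(mu) = mu*log(mu) + (1-mu)*log(1-mu).
mu = 0.26, 1-mu = 0.74.
mu*log(mu) = 0.26*log(0.26) = -0.350239.
(1-mu)*log(1-mu) = 0.74*log(0.74) = -0.222818.
A* = -0.350239 + -0.222818 = -0.5731

-0.5731


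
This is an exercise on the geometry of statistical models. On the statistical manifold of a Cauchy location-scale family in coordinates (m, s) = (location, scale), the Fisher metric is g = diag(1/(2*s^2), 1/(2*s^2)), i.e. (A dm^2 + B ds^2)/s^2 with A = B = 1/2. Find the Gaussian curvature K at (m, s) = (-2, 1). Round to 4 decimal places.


The metric has the form g = (A dm^2 + B ds^2)/s^2 with A = 1/2, B = 1/2.
Substitute u = sqrt(A/B)*m: g = B*(du^2 + ds^2)/s^2, i.e. B times the
Poincare upper half-plane metric, which has constant Gaussian curvature -1.
Scaling a 2D metric by a constant c divides the Gaussian curvature by c,
so K = -1/B = -1/(1/2) = -2.0000 everywhere (the point (m, s) = (-2, 1) is irrelevant:
the curvature is constant).
The requested Gaussian curvature is K = -2.0000.

-2.0000


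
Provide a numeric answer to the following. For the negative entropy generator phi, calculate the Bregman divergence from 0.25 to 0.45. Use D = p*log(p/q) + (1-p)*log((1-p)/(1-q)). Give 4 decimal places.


Bregman divergence with negative entropy generator:
D = p*log(p/q) + (1-p)*log((1-p)/(1-q)).
p = 0.25, q = 0.45.
p*log(p/q) = 0.25*log(0.25/0.45) = -0.146947.
(1-p)*log((1-p)/(1-q)) = 0.75*log(0.75/0.55) = 0.232616.
D = -0.146947 + 0.232616 = 0.0857

0.0857


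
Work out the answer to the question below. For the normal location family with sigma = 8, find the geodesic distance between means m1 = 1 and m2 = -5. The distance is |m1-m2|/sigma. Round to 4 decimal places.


On the fixed-variance normal subfamily, geodesic distance = |m1-m2|/sigma.
|1 - -5| = 6.
sigma = 8.
d = 6/8 = 0.7500

0.7500


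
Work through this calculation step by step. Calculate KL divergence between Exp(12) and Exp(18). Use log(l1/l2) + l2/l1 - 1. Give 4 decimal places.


KL divergence for exponential family:
KL = log(l1/l2) + l2/l1 - 1.
log(12/18) = -0.405465.
18/12 = 1.5.
KL = -0.405465 + 1.5 - 1 = 0.0945

0.0945


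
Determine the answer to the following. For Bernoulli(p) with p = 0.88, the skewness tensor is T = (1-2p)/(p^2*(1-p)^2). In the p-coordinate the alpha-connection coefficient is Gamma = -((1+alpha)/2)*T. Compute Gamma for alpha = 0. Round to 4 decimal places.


Skewness (Amari-Chentsov) tensor: T = (1-2p)/(p^2*(1-p)^2).
p = 0.88, 1-2p = -0.76, p^2 = 0.7744, (1-p)^2 = 0.0144.
T = -0.76/(0.7744 * 0.0144) = -68.153122.
In the p-coordinate, Gamma^(alpha) = Gamma^(0) - (alpha/2)*T with Gamma^(0) = (1/2)*g'(p) = -T/2,
so Gamma^(alpha) = -((1+alpha)/2)*T.
alpha = 0, -(1+alpha)/2 = -0.5.
Gamma = -0.5 * -68.153122 = 34.0766

34.0766


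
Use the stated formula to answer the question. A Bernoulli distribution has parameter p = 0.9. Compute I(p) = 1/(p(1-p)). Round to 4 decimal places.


For Bernoulli(p), Fisher information is I(p) = 1/(p*(1-p)).
p = 0.9, 1-p = 0.1.
p*(1-p) = 0.09.
I(p) = 1/0.09 = 11.1111

11.1111


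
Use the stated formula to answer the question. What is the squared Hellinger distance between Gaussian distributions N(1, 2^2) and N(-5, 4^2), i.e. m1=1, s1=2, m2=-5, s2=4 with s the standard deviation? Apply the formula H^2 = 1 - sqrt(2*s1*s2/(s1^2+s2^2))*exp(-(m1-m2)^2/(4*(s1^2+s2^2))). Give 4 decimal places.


Squared Hellinger distance for Gaussians:
H^2 = 1 - sqrt(2*s1*s2/(s1^2+s2^2)) * exp(-(m1-m2)^2/(4*(s1^2+s2^2))).
s1^2 = 4, s2^2 = 16, s1^2+s2^2 = 20.
sqrt(2*2*4/(20)) = 0.894427.
(m1-m2)^2 = (6)^2 = 36.
exp(-36/(4*20)) = exp(-0.45) = 0.637628.
H^2 = 1 - 0.894427*0.637628 = 0.4297

0.4297


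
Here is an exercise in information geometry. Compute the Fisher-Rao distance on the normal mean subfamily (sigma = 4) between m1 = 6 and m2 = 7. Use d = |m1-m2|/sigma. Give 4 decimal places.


On the fixed-variance normal subfamily, geodesic distance = |m1-m2|/sigma.
|6 - 7| = 1.
sigma = 4.
d = 1/4 = 0.2500

0.2500


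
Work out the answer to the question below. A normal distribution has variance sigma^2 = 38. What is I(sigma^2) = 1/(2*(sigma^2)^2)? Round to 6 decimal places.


Fisher information for variance: I(sigma^2) = 1/(2*sigma^4).
sigma^2 = 38, so sigma^4 = 1444.
I = 1/(2*1444) = 1/2888 = 0.000346

0.000346


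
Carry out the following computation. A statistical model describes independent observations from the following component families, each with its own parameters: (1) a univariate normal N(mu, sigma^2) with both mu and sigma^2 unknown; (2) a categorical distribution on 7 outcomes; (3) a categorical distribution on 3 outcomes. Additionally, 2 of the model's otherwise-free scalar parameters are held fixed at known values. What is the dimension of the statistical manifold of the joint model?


The dimension of a statistical manifold equals the number of free
(independent) real parameters of the model. For a product of independent
blocks the parameter counts add.
- normal (mu, sigma^2): 2.
- categorical on 7 outcomes (probabilities sum to 1): 7-1 = 6.
- categorical on 3 outcomes (probabilities sum to 1): 3-1 = 2.
Total = 2 + 6 + 2 = 10.
2 parameter(s) fixed at known values: 10 - 2 = 8.
Dimension = 8

8


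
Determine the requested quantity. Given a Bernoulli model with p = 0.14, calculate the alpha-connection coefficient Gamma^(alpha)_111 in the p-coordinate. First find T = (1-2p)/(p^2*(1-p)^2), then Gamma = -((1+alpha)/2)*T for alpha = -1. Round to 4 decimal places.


Skewness (Amari-Chentsov) tensor: T = (1-2p)/(p^2*(1-p)^2).
p = 0.14, 1-2p = 0.72, p^2 = 0.0196, (1-p)^2 = 0.7396.
T = 0.72/(0.0196 * 0.7396) = 49.668326.
In the p-coordinate, Gamma^(alpha) = Gamma^(0) - (alpha/2)*T with Gamma^(0) = (1/2)*g'(p) = -T/2,
so Gamma^(alpha) = -((1+alpha)/2)*T.
alpha = -1, -(1+alpha)/2 = 0.0.
Gamma = 0.0 * 49.668326 = 0.0000

0.0000


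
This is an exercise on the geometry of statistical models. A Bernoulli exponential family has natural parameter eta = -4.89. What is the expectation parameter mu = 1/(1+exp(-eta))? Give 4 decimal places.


Dual coordinate (expectation parameter) for Bernoulli:
mu = 1/(1+exp(-eta)).
eta = -4.89.
exp(-eta) = exp(4.89) = 132.953574.
mu = 1/(1+132.953574) = 0.0075

0.0075


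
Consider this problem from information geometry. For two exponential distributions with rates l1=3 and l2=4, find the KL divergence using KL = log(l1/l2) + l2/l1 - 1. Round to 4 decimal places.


KL divergence for exponential family:
KL = log(l1/l2) + l2/l1 - 1.
log(3/4) = -0.287682.
4/3 = 1.333333.
KL = -0.287682 + 1.333333 - 1 = 0.0457

0.0457


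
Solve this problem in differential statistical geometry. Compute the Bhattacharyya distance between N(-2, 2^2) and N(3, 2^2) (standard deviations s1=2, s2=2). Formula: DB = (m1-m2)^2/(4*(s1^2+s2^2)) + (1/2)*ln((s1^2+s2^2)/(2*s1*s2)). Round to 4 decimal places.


Bhattacharyya distance between two Gaussians:
DB = (m1-m2)^2/(4*(s1^2+s2^2)) + (1/2)*ln((s1^2+s2^2)/(2*s1*s2)).
(m1-m2)^2 = (-5)^2 = 25.
s1^2+s2^2 = 4 + 4 = 8.
term1 = 25/32 = 0.78125.
term2 = 0.5*ln(8/8.0) = 0.0.
DB = 0.78125 + 0.0 = 0.7813

0.7813


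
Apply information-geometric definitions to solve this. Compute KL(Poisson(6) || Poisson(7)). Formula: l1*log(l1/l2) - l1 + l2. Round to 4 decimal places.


KL divergence for Poisson:
KL = l1*log(l1/l2) - l1 + l2.
l1 = 6, l2 = 7.
log(6/7) = -0.154151.
l1*log(l1/l2) = 6 * -0.154151 = -0.924904.
KL = -0.924904 - 6 + 7 = 0.0751

0.0751


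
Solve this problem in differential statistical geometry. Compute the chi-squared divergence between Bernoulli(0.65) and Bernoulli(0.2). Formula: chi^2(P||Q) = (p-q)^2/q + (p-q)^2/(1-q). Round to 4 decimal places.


Chi-squared divergence between Bernoulli distributions:
chi^2 = (p-q)^2/q + (p-q)^2/(1-q).
p = 0.65, q = 0.2, p-q = 0.45.
(p-q)^2 = 0.2025.
term1 = 0.2025/0.2 = 1.0125.
term2 = 0.2025/0.8 = 0.253125.
chi^2 = 1.0125 + 0.253125 = 1.2656

1.2656


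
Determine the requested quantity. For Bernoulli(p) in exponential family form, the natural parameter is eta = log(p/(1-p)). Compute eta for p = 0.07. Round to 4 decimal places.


Natural parameter for Bernoulli: eta = log(p/(1-p)).
p = 0.07, 1-p = 0.93.
p/(1-p) = 0.075269.
eta = log(0.075269) = -2.5867

-2.5867


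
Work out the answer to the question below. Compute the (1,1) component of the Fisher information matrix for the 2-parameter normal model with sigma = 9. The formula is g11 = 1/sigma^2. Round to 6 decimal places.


For the 2-parameter normal family, the Fisher metric has:
  g11 = 1/sigma^2, g22 = 2/sigma^2.
sigma = 9, sigma^2 = 81.
g11 = 0.012346

0.012346


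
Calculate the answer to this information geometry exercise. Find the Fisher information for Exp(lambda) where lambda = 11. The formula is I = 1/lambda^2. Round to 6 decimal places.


Fisher information for exponential: I(lambda) = 1/lambda^2.
lambda = 11, lambda^2 = 121.
I = 1/121 = 0.008264

0.008264


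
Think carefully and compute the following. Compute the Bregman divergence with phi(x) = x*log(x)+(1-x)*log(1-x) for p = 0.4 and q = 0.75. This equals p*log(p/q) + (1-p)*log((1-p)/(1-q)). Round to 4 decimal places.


Bregman divergence with negative entropy generator:
D = p*log(p/q) + (1-p)*log((1-p)/(1-q)).
p = 0.4, q = 0.75.
p*log(p/q) = 0.4*log(0.4/0.75) = -0.251443.
(1-p)*log((1-p)/(1-q)) = 0.6*log(0.6/0.25) = 0.525281.
D = -0.251443 + 0.525281 = 0.2738

0.2738


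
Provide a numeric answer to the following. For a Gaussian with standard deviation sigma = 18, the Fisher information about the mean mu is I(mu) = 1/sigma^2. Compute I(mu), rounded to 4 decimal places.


The Fisher information for the mean of a normal distribution is I(mu) = 1/sigma^2.
sigma = 18, so sigma^2 = 324.
I(mu) = 1/324 = 0.0031

0.0031


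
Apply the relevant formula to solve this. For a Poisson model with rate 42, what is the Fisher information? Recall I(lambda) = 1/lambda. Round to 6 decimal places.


Fisher information for Poisson: I(lambda) = 1/lambda.
lambda = 42.
I(lambda) = 1/42 = 0.023810

0.023810


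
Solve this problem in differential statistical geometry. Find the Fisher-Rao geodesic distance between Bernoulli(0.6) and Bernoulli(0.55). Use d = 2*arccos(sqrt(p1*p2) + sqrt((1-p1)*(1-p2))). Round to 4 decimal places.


Geodesic distance on Bernoulli manifold:
d(p1,p2) = 2*arccos(sqrt(p1*p2) + sqrt((1-p1)*(1-p2))).
sqrt(p1*p2) = sqrt(0.6*0.55) = 0.574456.
sqrt((1-p1)*(1-p2)) = sqrt(0.4*0.45) = 0.424264.
arg = 0.574456 + 0.424264 = 0.99872.
d = 2*arccos(0.99872) = 0.1012

0.1012


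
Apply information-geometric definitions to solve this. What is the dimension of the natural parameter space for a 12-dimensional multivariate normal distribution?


Exponential family dimension calculation:
For 12-dim MVN: mean has 12 params, covariance has 12*13/2 = 78 unique entries.
Total dim = 12 + 78 = 90.

90


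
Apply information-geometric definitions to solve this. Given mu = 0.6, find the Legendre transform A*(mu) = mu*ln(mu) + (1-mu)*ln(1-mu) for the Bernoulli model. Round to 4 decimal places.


Legendre transform for Bernoulli:
A*(mu) = mu*log(mu) + (1-mu)*log(1-mu).
mu = 0.6, 1-mu = 0.4.
mu*log(mu) = 0.6*log(0.6) = -0.306495.
(1-mu)*log(1-mu) = 0.4*log(0.4) = -0.366516.
A* = -0.306495 + -0.366516 = -0.6730

-0.6730


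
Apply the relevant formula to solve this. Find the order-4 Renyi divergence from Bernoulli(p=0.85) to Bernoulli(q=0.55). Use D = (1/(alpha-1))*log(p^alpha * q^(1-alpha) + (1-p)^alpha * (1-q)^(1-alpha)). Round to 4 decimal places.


Renyi divergence of order alpha between Bernoulli distributions:
D = (1/(alpha-1))*log(p^alpha * q^(1-alpha) + (1-p)^alpha * (1-q)^(1-alpha)).
alpha = 4, p = 0.85, q = 0.55.
p^alpha * q^(1-alpha) = 0.85^4 * 0.55^-3 = 3.137528.
(1-p)^alpha * (1-q)^(1-alpha) = 0.15^4 * 0.45^-3 = 0.005556.
sum = 3.137528 + 0.005556 = 3.143084.
D = (1/3)*log(3.143084) = 0.3817

0.3817


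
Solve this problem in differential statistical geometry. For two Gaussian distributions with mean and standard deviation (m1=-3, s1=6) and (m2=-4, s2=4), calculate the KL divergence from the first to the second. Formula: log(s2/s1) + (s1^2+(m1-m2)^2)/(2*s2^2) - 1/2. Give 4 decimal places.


KL divergence between normal distributions:
KL = log(s2/s1) + (s1^2 + (m1-m2)^2)/(2*s2^2) - 1/2.
log(4/6) = -0.405465.
(6^2 + (-3--4)^2)/(2*4^2) = (36 + 1)/32 = 1.15625.
KL = -0.405465 + 1.15625 - 0.5 = 0.2508

0.2508


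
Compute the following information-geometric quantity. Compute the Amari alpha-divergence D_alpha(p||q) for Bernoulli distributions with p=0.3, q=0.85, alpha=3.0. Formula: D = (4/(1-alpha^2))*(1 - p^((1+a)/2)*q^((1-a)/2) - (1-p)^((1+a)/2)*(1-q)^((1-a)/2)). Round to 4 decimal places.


Amari alpha-divergence:
D = (4/(1-alpha^2))*(1 - p^((1+a)/2)*q^((1-a)/2) - (1-p)^((1+a)/2)*(1-q)^((1-a)/2)).
alpha = 3.0, p = 0.3, q = 0.85.
e1 = (1+alpha)/2 = 2.0, e2 = (1-alpha)/2 = -1.0.
t1 = p^e1 * q^e2 = 0.3^2.0 * 0.85^-1.0 = 0.105882.
t2 = (1-p)^e1 * (1-q)^e2 = 0.7^2.0 * 0.15^-1.0 = 3.266667.
4/(1-alpha^2) = -0.5.
D = -0.5*(1 - 0.105882 - 3.266667) = 1.1863

1.1863


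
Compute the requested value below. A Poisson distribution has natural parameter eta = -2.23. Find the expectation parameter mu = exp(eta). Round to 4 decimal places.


Expectation parameter for Poisson exponential family:
mu = exp(eta).
eta = -2.23.
mu = exp(-2.23) = 0.1075

0.1075


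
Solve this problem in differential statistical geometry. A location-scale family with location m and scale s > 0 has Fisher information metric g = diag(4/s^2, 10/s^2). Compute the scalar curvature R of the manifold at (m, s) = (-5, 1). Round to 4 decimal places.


The metric has the form g = (A dm^2 + B ds^2)/s^2 with A = 4, B = 10.
Substitute u = sqrt(A/B)*m: g = B*(du^2 + ds^2)/s^2, i.e. B times the
Poincare upper half-plane metric, which has constant Gaussian curvature -1.
Scaling a 2D metric by a constant c divides the Gaussian curvature by c,
so K = -1/B = -1/(10) = -0.1000 everywhere (the point (m, s) = (-5, 1) is irrelevant:
the curvature is constant).
Scalar curvature in dimension 2: R = 2K = -2/(10) = -0.2000.

-0.2000


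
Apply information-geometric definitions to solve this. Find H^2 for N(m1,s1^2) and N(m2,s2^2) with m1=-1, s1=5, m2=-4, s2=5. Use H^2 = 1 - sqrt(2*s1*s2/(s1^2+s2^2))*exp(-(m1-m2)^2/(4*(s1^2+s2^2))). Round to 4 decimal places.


Squared Hellinger distance for Gaussians:
H^2 = 1 - sqrt(2*s1*s2/(s1^2+s2^2)) * exp(-(m1-m2)^2/(4*(s1^2+s2^2))).
s1^2 = 25, s2^2 = 25, s1^2+s2^2 = 50.
sqrt(2*5*5/(50)) = 1.0.
(m1-m2)^2 = (3)^2 = 9.
exp(-9/(4*50)) = exp(-0.045) = 0.955997.
H^2 = 1 - 1.0*0.955997 = 0.0440

0.0440


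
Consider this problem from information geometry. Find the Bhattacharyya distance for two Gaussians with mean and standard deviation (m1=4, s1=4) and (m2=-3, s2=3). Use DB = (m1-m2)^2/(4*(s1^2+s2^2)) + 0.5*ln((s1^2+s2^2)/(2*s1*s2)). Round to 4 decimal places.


Bhattacharyya distance between two Gaussians:
DB = (m1-m2)^2/(4*(s1^2+s2^2)) + (1/2)*ln((s1^2+s2^2)/(2*s1*s2)).
(m1-m2)^2 = (7)^2 = 49.
s1^2+s2^2 = 16 + 9 = 25.
term1 = 49/100 = 0.49.
term2 = 0.5*ln(25/24.0) = 0.020411.
DB = 0.49 + 0.020411 = 0.5104

0.5104


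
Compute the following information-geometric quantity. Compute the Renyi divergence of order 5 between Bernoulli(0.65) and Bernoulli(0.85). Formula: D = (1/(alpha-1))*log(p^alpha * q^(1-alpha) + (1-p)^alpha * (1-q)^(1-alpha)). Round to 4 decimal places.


Renyi divergence of order alpha between Bernoulli distributions:
D = (1/(alpha-1))*log(p^alpha * q^(1-alpha) + (1-p)^alpha * (1-q)^(1-alpha)).
alpha = 5, p = 0.65, q = 0.85.
p^alpha * q^(1-alpha) = 0.65^5 * 0.85^-4 = 0.222275.
(1-p)^alpha * (1-q)^(1-alpha) = 0.35^5 * 0.15^-4 = 10.374691.
sum = 0.222275 + 10.374691 = 10.596967.
D = (1/4)*log(10.596967) = 0.5901

0.5901


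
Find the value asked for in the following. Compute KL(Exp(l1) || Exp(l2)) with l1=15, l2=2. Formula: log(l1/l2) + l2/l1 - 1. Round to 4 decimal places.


KL divergence for exponential family:
KL = log(l1/l2) + l2/l1 - 1.
log(15/2) = 2.014903.
2/15 = 0.133333.
KL = 2.014903 + 0.133333 - 1 = 1.1482

1.1482


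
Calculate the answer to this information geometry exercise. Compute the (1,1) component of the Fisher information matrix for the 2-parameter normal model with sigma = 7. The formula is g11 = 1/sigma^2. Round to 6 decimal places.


For the 2-parameter normal family, the Fisher metric has:
  g11 = 1/sigma^2, g22 = 2/sigma^2.
sigma = 7, sigma^2 = 49.
g11 = 0.020408

0.020408


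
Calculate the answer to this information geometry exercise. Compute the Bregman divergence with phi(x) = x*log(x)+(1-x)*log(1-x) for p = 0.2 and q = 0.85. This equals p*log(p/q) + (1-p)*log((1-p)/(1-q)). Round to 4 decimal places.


Bregman divergence with negative entropy generator:
D = p*log(p/q) + (1-p)*log((1-p)/(1-q)).
p = 0.2, q = 0.85.
p*log(p/q) = 0.2*log(0.2/0.85) = -0.289384.
(1-p)*log((1-p)/(1-q)) = 0.8*log(0.8/0.15) = 1.339181.
D = -0.289384 + 1.339181 = 1.0498

1.0498


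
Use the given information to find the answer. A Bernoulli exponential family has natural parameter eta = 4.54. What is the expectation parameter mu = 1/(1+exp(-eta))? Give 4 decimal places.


Dual coordinate (expectation parameter) for Bernoulli:
mu = 1/(1+exp(-eta)).
eta = 4.54.
exp(-eta) = exp(-4.54) = 0.010673.
mu = 1/(1+0.010673) = 0.9894

0.9894


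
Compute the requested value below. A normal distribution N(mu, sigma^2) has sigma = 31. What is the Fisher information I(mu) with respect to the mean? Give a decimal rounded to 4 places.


The Fisher information for the mean of a normal distribution is I(mu) = 1/sigma^2.
sigma = 31, so sigma^2 = 961.
I(mu) = 1/961 = 0.0010

0.0010


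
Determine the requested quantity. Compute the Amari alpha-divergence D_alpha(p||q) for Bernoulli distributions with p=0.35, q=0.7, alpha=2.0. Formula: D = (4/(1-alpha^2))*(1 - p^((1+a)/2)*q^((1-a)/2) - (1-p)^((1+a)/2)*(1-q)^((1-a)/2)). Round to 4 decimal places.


Amari alpha-divergence:
D = (4/(1-alpha^2))*(1 - p^((1+a)/2)*q^((1-a)/2) - (1-p)^((1+a)/2)*(1-q)^((1-a)/2)).
alpha = 2.0, p = 0.35, q = 0.7.
e1 = (1+alpha)/2 = 1.5, e2 = (1-alpha)/2 = -0.5.
t1 = p^e1 * q^e2 = 0.35^1.5 * 0.7^-0.5 = 0.247487.
t2 = (1-p)^e1 * (1-q)^e2 = 0.65^1.5 * 0.3^-0.5 = 0.956774.
4/(1-alpha^2) = -1.333333.
D = -1.333333*(1 - 0.247487 - 0.956774) = 0.2723

0.2723


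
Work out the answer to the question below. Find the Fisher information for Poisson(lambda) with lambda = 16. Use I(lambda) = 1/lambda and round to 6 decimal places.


Fisher information for Poisson: I(lambda) = 1/lambda.
lambda = 16.
I(lambda) = 1/16 = 0.062500

0.062500


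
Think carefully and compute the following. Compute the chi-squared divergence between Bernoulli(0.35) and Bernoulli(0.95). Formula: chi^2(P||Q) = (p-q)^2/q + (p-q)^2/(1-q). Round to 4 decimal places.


Chi-squared divergence between Bernoulli distributions:
chi^2 = (p-q)^2/q + (p-q)^2/(1-q).
p = 0.35, q = 0.95, p-q = -0.6.
(p-q)^2 = 0.36.
term1 = 0.36/0.95 = 0.378947.
term2 = 0.36/0.05 = 7.2.
chi^2 = 0.378947 + 7.2 = 7.5789

7.5789


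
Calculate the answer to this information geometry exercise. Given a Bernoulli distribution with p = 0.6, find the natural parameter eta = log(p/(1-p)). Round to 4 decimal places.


Natural parameter for Bernoulli: eta = log(p/(1-p)).
p = 0.6, 1-p = 0.4.
p/(1-p) = 1.5.
eta = log(1.5) = 0.4055

0.4055


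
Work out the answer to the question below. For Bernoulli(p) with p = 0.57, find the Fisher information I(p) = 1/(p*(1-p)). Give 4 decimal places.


For Bernoulli(p), Fisher information is I(p) = 1/(p*(1-p)).
p = 0.57, 1-p = 0.43.
p*(1-p) = 0.2451.
I(p) = 1/0.2451 = 4.0800

4.0800


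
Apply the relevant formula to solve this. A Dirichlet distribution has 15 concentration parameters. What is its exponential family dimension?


Exponential family dimension calculation:
Dirichlet with 15 components has 15 natural parameters.

15


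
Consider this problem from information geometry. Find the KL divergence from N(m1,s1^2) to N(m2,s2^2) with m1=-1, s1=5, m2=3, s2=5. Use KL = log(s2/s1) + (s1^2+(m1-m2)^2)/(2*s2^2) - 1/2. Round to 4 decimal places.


KL divergence between normal distributions:
KL = log(s2/s1) + (s1^2 + (m1-m2)^2)/(2*s2^2) - 1/2.
log(5/5) = 0.0.
(5^2 + (-1-3)^2)/(2*5^2) = (25 + 16)/50 = 0.82.
KL = 0.0 + 0.82 - 0.5 = 0.3200

0.3200


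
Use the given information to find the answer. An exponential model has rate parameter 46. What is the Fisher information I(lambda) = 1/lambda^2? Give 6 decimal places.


Fisher information for exponential: I(lambda) = 1/lambda^2.
lambda = 46, lambda^2 = 2116.
I = 1/2116 = 0.000473

0.000473


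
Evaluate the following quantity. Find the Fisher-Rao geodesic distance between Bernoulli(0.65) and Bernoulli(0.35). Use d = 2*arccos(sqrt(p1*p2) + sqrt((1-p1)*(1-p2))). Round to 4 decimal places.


Geodesic distance on Bernoulli manifold:
d(p1,p2) = 2*arccos(sqrt(p1*p2) + sqrt((1-p1)*(1-p2))).
sqrt(p1*p2) = sqrt(0.65*0.35) = 0.47697.
sqrt((1-p1)*(1-p2)) = sqrt(0.35*0.65) = 0.47697.
arg = 0.47697 + 0.47697 = 0.953939.
d = 2*arccos(0.953939) = 0.6094

0.6094


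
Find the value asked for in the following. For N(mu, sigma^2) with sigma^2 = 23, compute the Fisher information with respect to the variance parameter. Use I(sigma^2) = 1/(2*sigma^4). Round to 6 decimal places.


Fisher information for variance: I(sigma^2) = 1/(2*sigma^4).
sigma^2 = 23, so sigma^4 = 529.
I = 1/(2*529) = 1/1058 = 0.000945

0.000945


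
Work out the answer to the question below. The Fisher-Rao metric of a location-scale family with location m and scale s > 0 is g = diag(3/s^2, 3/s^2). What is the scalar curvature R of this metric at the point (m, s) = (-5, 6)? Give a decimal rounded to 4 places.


The metric has the form g = (A dm^2 + B ds^2)/s^2 with A = 3, B = 3.
Substitute u = sqrt(A/B)*m: g = B*(du^2 + ds^2)/s^2, i.e. B times the
Poincare upper half-plane metric, which has constant Gaussian curvature -1.
Scaling a 2D metric by a constant c divides the Gaussian curvature by c,
so K = -1/B = -1/(3) = -0.3333 everywhere (the point (m, s) = (-5, 6) is irrelevant:
the curvature is constant).
Scalar curvature in dimension 2: R = 2K = -2/(3) = -0.6667.

-0.6667


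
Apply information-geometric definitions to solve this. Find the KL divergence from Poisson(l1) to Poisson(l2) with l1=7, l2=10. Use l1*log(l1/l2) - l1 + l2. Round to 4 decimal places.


KL divergence for Poisson:
KL = l1*log(l1/l2) - l1 + l2.
l1 = 7, l2 = 10.
log(7/10) = -0.356675.
l1*log(l1/l2) = 7 * -0.356675 = -2.496725.
KL = -2.496725 - 7 + 10 = 0.5033

0.5033


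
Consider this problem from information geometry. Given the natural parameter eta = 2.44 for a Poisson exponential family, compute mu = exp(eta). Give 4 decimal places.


Expectation parameter for Poisson exponential family:
mu = exp(eta).
eta = 2.44.
mu = exp(2.44) = 11.4730

11.4730


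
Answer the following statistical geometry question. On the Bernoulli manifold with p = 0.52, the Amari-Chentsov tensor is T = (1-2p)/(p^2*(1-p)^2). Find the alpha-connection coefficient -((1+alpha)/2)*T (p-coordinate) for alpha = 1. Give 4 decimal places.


Skewness (Amari-Chentsov) tensor: T = (1-2p)/(p^2*(1-p)^2).
p = 0.52, 1-2p = -0.04, p^2 = 0.2704, (1-p)^2 = 0.2304.
T = -0.04/(0.2704 * 0.2304) = -0.642053.
In the p-coordinate, Gamma^(alpha) = Gamma^(0) - (alpha/2)*T with Gamma^(0) = (1/2)*g'(p) = -T/2,
so Gamma^(alpha) = -((1+alpha)/2)*T.
alpha = 1, -(1+alpha)/2 = -1.0.
Gamma = -1.0 * -0.642053 = 0.6421

0.6421


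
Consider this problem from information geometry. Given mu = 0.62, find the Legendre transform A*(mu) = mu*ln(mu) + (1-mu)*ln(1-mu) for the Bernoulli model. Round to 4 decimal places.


Legendre transform for Bernoulli:
A*(mu) = mu*log(mu) + (1-mu)*log(1-mu).
mu = 0.62, 1-mu = 0.38.
mu*log(mu) = 0.62*log(0.62) = -0.296382.
(1-mu)*log(1-mu) = 0.38*log(0.38) = -0.367682.
A* = -0.296382 + -0.367682 = -0.6641

-0.6641


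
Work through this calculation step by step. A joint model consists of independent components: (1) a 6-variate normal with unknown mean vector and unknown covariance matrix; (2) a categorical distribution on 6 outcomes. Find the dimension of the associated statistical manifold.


The dimension of a statistical manifold equals the number of free
(independent) real parameters of the model. For a product of independent
blocks the parameter counts add.
- 6-variate normal: 6 (mean) + 6*7/2 = 21 (symmetric covariance) = 27.
- categorical on 6 outcomes (probabilities sum to 1): 6-1 = 5.
Total = 27 + 5 = 32.
Dimension = 32

32


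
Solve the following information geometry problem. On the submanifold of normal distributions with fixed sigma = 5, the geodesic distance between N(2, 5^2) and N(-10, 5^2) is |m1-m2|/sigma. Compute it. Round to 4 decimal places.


On the fixed-variance normal subfamily, geodesic distance = |m1-m2|/sigma.
|2 - -10| = 12.
sigma = 5.
d = 12/5 = 2.4000

2.4000


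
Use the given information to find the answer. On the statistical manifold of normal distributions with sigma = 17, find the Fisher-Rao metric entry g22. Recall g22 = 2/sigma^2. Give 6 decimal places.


For the 2-parameter normal family, the Fisher metric has:
  g11 = 1/sigma^2, g22 = 2/sigma^2.
sigma = 17, sigma^2 = 289.
g22 = 0.006920

0.006920


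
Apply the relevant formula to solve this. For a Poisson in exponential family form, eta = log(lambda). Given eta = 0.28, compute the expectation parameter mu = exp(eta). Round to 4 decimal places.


Expectation parameter for Poisson exponential family:
mu = exp(eta).
eta = 0.28.
mu = exp(0.28) = 1.3231

1.3231


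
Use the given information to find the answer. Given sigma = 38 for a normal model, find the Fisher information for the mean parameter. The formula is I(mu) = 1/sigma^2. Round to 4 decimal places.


The Fisher information for the mean of a normal distribution is I(mu) = 1/sigma^2.
sigma = 38, so sigma^2 = 1444.
I(mu) = 1/1444 = 0.0007

0.0007


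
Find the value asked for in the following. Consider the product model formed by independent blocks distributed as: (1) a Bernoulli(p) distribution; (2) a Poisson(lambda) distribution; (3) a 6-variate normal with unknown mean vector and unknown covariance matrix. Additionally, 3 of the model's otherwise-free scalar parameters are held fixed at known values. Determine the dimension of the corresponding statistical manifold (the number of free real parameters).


The dimension of a statistical manifold equals the number of free
(independent) real parameters of the model. For a product of independent
blocks the parameter counts add.
- Bernoulli (p): 1.
- Poisson (lambda): 1.
- 6-variate normal: 6 (mean) + 6*7/2 = 21 (symmetric covariance) = 27.
Total = 1 + 1 + 27 = 29.
3 parameter(s) fixed at known values: 29 - 3 = 26.
Dimension = 26

26


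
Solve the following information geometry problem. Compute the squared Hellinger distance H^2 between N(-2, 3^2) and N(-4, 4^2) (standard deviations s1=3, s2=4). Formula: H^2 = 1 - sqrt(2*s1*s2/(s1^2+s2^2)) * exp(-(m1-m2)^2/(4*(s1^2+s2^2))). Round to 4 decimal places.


Squared Hellinger distance for Gaussians:
H^2 = 1 - sqrt(2*s1*s2/(s1^2+s2^2)) * exp(-(m1-m2)^2/(4*(s1^2+s2^2))).
s1^2 = 9, s2^2 = 16, s1^2+s2^2 = 25.
sqrt(2*3*4/(25)) = 0.979796.
(m1-m2)^2 = (2)^2 = 4.
exp(-4/(4*25)) = exp(-0.04) = 0.960789.
H^2 = 1 - 0.979796*0.960789 = 0.0586

0.0586


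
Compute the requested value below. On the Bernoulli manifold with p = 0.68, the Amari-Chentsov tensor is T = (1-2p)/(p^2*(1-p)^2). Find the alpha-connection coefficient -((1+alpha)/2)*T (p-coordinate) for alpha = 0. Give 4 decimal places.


Skewness (Amari-Chentsov) tensor: T = (1-2p)/(p^2*(1-p)^2).
p = 0.68, 1-2p = -0.36, p^2 = 0.4624, (1-p)^2 = 0.1024.
T = -0.36/(0.4624 * 0.1024) = -7.602995.
In the p-coordinate, Gamma^(alpha) = Gamma^(0) - (alpha/2)*T with Gamma^(0) = (1/2)*g'(p) = -T/2,
so Gamma^(alpha) = -((1+alpha)/2)*T.
alpha = 0, -(1+alpha)/2 = -0.5.
Gamma = -0.5 * -7.602995 = 3.8015

3.8015


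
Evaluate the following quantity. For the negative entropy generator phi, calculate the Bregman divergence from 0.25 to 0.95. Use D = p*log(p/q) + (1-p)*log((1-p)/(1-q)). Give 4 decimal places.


Bregman divergence with negative entropy generator:
D = p*log(p/q) + (1-p)*log((1-p)/(1-q)).
p = 0.25, q = 0.95.
p*log(p/q) = 0.25*log(0.25/0.95) = -0.33375.
(1-p)*log((1-p)/(1-q)) = 0.75*log(0.75/0.05) = 2.031038.
D = -0.33375 + 2.031038 = 1.6973

1.6973


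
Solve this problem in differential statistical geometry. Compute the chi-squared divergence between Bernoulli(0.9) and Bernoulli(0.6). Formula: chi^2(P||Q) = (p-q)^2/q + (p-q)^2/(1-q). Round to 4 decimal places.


Chi-squared divergence between Bernoulli distributions:
chi^2 = (p-q)^2/q + (p-q)^2/(1-q).
p = 0.9, q = 0.6, p-q = 0.3.
(p-q)^2 = 0.09.
term1 = 0.09/0.6 = 0.15.
term2 = 0.09/0.4 = 0.225.
chi^2 = 0.15 + 0.225 = 0.3750

0.3750


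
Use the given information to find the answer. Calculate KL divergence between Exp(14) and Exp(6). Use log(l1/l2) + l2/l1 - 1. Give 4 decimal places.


KL divergence for exponential family:
KL = log(l1/l2) + l2/l1 - 1.
log(14/6) = 0.847298.
6/14 = 0.428571.
KL = 0.847298 + 0.428571 - 1 = 0.2759

0.2759


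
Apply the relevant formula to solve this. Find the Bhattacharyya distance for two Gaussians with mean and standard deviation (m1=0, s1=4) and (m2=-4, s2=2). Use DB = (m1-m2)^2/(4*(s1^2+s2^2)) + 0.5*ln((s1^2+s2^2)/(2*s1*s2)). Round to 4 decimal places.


Bhattacharyya distance between two Gaussians:
DB = (m1-m2)^2/(4*(s1^2+s2^2)) + (1/2)*ln((s1^2+s2^2)/(2*s1*s2)).
(m1-m2)^2 = (4)^2 = 16.
s1^2+s2^2 = 16 + 4 = 20.
term1 = 16/80 = 0.2.
term2 = 0.5*ln(20/16.0) = 0.111572.
DB = 0.2 + 0.111572 = 0.3116

0.3116


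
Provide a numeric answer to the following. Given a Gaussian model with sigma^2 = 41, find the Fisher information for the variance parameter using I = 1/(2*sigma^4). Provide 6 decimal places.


Fisher information for variance: I(sigma^2) = 1/(2*sigma^4).
sigma^2 = 41, so sigma^4 = 1681.
I = 1/(2*1681) = 1/3362 = 0.000297

0.000297


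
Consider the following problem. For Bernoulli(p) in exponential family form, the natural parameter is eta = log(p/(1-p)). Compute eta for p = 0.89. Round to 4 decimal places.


Natural parameter for Bernoulli: eta = log(p/(1-p)).
p = 0.89, 1-p = 0.11.
p/(1-p) = 8.090909.
eta = log(8.090909) = 2.0907

2.0907


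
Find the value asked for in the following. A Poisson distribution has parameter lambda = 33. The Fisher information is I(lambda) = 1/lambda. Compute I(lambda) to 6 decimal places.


Fisher information for Poisson: I(lambda) = 1/lambda.
lambda = 33.
I(lambda) = 1/33 = 0.030303

0.030303


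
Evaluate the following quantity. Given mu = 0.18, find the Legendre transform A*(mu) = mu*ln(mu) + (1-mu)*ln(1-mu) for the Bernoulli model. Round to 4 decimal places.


Legendre transform for Bernoulli:
A*(mu) = mu*log(mu) + (1-mu)*log(1-mu).
mu = 0.18, 1-mu = 0.82.
mu*log(mu) = 0.18*log(0.18) = -0.308664.
(1-mu)*log(1-mu) = 0.82*log(0.82) = -0.16273.
A* = -0.308664 + -0.16273 = -0.4714

-0.4714


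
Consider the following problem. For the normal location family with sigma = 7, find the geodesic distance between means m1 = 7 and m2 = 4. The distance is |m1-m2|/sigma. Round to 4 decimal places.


On the fixed-variance normal subfamily, geodesic distance = |m1-m2|/sigma.
|7 - 4| = 3.
sigma = 7.
d = 3/7 = 0.4286

0.4286


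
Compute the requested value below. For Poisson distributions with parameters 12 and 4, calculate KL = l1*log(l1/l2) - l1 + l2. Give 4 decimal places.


KL divergence for Poisson:
KL = l1*log(l1/l2) - l1 + l2.
l1 = 12, l2 = 4.
log(12/4) = 1.098612.
l1*log(l1/l2) = 12 * 1.098612 = 13.183347.
KL = 13.183347 - 12 + 4 = 5.1833

5.1833


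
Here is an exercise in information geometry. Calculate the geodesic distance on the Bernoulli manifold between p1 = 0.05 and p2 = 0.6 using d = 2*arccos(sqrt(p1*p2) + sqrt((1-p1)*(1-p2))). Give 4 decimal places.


Geodesic distance on Bernoulli manifold:
d(p1,p2) = 2*arccos(sqrt(p1*p2) + sqrt((1-p1)*(1-p2))).
sqrt(p1*p2) = sqrt(0.05*0.6) = 0.173205.
sqrt((1-p1)*(1-p2)) = sqrt(0.95*0.4) = 0.616441.
arg = 0.173205 + 0.616441 = 0.789646.
d = 2*arccos(0.789646) = 1.3211

1.3211


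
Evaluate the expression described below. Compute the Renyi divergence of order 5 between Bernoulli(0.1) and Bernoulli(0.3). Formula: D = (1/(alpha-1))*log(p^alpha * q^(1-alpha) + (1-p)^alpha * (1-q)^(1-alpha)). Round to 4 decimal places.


Renyi divergence of order alpha between Bernoulli distributions:
D = (1/(alpha-1))*log(p^alpha * q^(1-alpha) + (1-p)^alpha * (1-q)^(1-alpha)).
alpha = 5, p = 0.1, q = 0.3.
p^alpha * q^(1-alpha) = 0.1^5 * 0.3^-4 = 0.001235.
(1-p)^alpha * (1-q)^(1-alpha) = 0.9^5 * 0.7^-4 = 2.45935.
sum = 0.001235 + 2.45935 = 2.460585.
D = (1/4)*log(2.460585) = 0.2251

0.2251


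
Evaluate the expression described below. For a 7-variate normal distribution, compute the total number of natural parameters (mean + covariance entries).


Exponential family dimension calculation:
For 7-dim MVN: mean has 7 params, covariance has 7*8/2 = 28 unique entries.
Total dim = 7 + 28 = 35.

35


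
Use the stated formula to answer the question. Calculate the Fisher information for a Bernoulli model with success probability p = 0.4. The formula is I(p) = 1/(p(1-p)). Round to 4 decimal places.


For Bernoulli(p), Fisher information is I(p) = 1/(p*(1-p)).
p = 0.4, 1-p = 0.6.
p*(1-p) = 0.24.
I(p) = 1/0.24 = 4.1667

4.1667


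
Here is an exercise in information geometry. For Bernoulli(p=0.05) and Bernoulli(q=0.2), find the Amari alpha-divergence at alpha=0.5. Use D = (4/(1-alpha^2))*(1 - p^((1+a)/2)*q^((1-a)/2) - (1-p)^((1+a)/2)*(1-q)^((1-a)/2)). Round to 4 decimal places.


Amari alpha-divergence:
D = (4/(1-alpha^2))*(1 - p^((1+a)/2)*q^((1-a)/2) - (1-p)^((1+a)/2)*(1-q)^((1-a)/2)).
alpha = 0.5, p = 0.05, q = 0.2.
e1 = (1+alpha)/2 = 0.75, e2 = (1-alpha)/2 = 0.25.
t1 = p^e1 * q^e2 = 0.05^0.75 * 0.2^0.25 = 0.070711.
t2 = (1-p)^e1 * (1-q)^e2 = 0.95^0.75 * 0.8^0.25 = 0.91005.
4/(1-alpha^2) = 5.333333.
D = 5.333333*(1 - 0.070711 - 0.91005) = 0.1026

0.1026


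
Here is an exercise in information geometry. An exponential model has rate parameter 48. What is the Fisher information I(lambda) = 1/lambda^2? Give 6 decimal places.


Fisher information for exponential: I(lambda) = 1/lambda^2.
lambda = 48, lambda^2 = 2304.
I = 1/2304 = 0.000434

0.000434


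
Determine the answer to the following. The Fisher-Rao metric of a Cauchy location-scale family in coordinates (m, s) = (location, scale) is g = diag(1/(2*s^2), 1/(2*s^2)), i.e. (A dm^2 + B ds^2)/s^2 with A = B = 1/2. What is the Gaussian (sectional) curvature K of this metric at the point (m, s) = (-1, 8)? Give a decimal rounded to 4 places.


The metric has the form g = (A dm^2 + B ds^2)/s^2 with A = 1/2, B = 1/2.
Substitute u = sqrt(A/B)*m: g = B*(du^2 + ds^2)/s^2, i.e. B times the
Poincare upper half-plane metric, which has constant Gaussian curvature -1.
Scaling a 2D metric by a constant c divides the Gaussian curvature by c,
so K = -1/B = -1/(1/2) = -2.0000 everywhere (the point (m, s) = (-1, 8) is irrelevant:
the curvature is constant).
The requested Gaussian curvature is K = -2.0000.

-2.0000
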